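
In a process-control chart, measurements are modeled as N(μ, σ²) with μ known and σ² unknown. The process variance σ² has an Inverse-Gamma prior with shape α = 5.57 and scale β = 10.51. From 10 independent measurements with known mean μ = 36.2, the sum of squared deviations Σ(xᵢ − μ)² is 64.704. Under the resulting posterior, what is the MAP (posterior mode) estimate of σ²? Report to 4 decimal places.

With known mean μ and an Inverse-Gamma(α, β) prior on σ², the Normal likelihood is conjugate: posterior is Inv-Gamma(α + n/2, β + Σ(xᵢ−μ)²/2).
Posterior: Inv-Gamma(5.57 + 10/2, 10.51 + 64.704/2) = Inv-Gamma(10.57, 42.8620).
Mode = β/(α+1) = 42.8620/11.57 = 3.7046.

3.7046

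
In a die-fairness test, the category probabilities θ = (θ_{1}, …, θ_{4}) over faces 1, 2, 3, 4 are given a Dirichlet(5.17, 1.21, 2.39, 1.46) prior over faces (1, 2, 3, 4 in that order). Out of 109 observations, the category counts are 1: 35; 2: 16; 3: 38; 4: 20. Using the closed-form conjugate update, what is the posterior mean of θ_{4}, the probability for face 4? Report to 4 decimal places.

0.1800

The Dirichlet prior is conjugate to the Multinomial likelihood: each posterior αⱼ = prior αⱼ + observed count nⱼ.
Posterior concentration: (40.17, 17.21, 40.39, 21.46), total = 119.23.
E[θ_{4}|data] = α_{4}/Σα = 21.46/119.23 = 0.1800.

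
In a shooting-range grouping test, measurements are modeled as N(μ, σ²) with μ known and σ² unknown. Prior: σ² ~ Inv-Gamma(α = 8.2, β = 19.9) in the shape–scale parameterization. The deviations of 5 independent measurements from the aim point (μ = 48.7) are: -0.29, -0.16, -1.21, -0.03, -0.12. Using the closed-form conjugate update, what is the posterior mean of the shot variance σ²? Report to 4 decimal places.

2.1335

With known mean μ and an Inverse-Gamma(α, β) prior on σ², the Normal likelihood is conjugate: posterior is Inv-Gamma(α + n/2, β + Σ(xᵢ−μ)²/2).
Σ(xᵢ−μ)² = (-0.29)² + (-0.16)² + (-1.21)² + (-0.03)² + (-0.12)² = 1.5891.
Posterior: Inv-Gamma(8.2 + 5/2, 19.9 + 1.5891/2) = Inv-Gamma(10.70, 20.69455).
E[σ²|data] = β/(α−1) = 20.69455/9.70 = 2.1335.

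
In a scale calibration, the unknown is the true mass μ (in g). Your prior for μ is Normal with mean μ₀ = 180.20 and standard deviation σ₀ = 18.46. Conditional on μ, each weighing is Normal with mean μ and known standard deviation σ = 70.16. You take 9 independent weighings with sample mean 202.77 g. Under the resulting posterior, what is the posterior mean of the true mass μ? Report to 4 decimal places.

For Normal data with known variance σ², a Normal(μ₀, σ₀²) prior on μ is conjugate. Posterior precision = 1/σ₀² + n/σ²; posterior mean is the precision-weighted average of μ₀ and x̄.
n·x̄ = 9·202.77 = 1824.93.
σ₀² = 18.46² = 340.7716, σ² = 70.16² = 4922.4256; σ² + n·σ₀² = 4922.4256 + 9·340.7716 = 7989.37.
Posterior mean = (μ₀/σ₀² + n·x̄/σ²)/(1/σ₀² + n/σ²) = (σ²·μ₀ + σ₀²·n·x̄)/(σ² + n·σ₀²) = (4922.4256·180.20 + 340.7716·1824.93)/7989.37 = 1508905.409108/7989.37 = 188.8641.

188.8641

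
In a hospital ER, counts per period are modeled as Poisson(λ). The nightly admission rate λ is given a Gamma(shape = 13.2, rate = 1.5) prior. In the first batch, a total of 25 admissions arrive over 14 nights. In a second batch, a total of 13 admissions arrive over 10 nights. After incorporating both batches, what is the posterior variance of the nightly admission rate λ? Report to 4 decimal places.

0.0787

With a Gamma(shape α, rate β) prior, the Poisson likelihood is conjugate: the posterior is Gamma(α + ΣXᵢ, β + n).
After batch 1: Gamma(α+S, β+n) = Gamma(13.2+25, 1.5+14) = Gamma(38.2, 15.5).
After batch 2: Gamma(α+S, β+n) = Gamma(38.2+13, 15.5+10) = Gamma(51.2, 25.5).
Var = α/β² = 51.2/25.5² = 0.0787.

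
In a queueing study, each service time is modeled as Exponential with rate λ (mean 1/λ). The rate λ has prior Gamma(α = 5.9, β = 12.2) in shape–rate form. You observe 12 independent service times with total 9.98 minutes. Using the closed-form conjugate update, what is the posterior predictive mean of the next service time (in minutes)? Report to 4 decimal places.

1.3124

With a Gamma(shape α, rate β) prior on the exponential rate λ, the posterior after n observations with total T = Σxᵢ is Gamma(α+n, β+T).
Posterior: Gamma(5.9+12, 12.2+9.98) = Gamma(17.9, 22.18).
The predictive distribution for the next observation is Lomax; its mean is β/(α−1) = 22.18/16.9 = 1.3124.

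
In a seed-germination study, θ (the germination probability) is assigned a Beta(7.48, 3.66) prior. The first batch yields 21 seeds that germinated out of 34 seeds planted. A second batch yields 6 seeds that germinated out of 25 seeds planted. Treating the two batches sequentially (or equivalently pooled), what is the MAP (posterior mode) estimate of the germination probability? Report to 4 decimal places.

The Beta prior is conjugate to a Binomial/Bernoulli likelihood; the update adds successes to α and failures to β.
After batch 1: Beta(7.48+21, 3.66+13) = Beta(28.48, 16.66).
After batch 2: Beta(28.48+6, 16.66+19) = Beta(34.48, 35.66).
Mode of Beta(a,b) for a,b>1 is (a−1)/(a+b−2) = 33.48/68.14 = 0.4913.

0.4913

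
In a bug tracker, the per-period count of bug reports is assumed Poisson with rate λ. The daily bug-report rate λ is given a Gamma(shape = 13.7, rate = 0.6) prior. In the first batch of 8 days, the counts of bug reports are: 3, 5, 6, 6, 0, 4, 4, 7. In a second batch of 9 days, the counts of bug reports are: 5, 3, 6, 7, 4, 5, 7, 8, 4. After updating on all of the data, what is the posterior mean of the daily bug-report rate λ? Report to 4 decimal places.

5.5511

With a Gamma(shape α, rate β) prior, the Poisson likelihood is conjugate: the posterior is Gamma(α + ΣXᵢ, β + n).
Batch 1: sum of counts S = 35 over n = 8 days.
After batch 1: Gamma(α+S, β+n) = Gamma(13.7+35, 0.6+8) = Gamma(48.7, 8.6).
Batch 2: sum of counts S = 49 over n = 9 days.
After batch 2: Gamma(α+S, β+n) = Gamma(48.7+49, 8.6+9) = Gamma(97.7, 17.6).
Posterior mean = α/β = 97.7/17.6 = 5.5511.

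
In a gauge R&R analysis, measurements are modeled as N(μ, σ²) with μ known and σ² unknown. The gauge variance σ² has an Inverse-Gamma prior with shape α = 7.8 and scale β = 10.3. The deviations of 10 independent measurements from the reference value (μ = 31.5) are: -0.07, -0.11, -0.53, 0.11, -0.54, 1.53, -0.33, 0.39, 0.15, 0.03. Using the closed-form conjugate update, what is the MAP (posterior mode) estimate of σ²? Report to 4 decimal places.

0.8633

With known mean μ and an Inverse-Gamma(α, β) prior on σ², the Normal likelihood is conjugate: posterior is Inv-Gamma(α + n/2, β + Σ(xᵢ−μ)²/2).
Σ(xᵢ−μ)² = (-0.07)² + (-0.11)² + (-0.53)² + (0.11)² + (-0.54)² + (1.53)² + (-0.33)² + (0.39)² + (0.15)² + (0.03)² = 3.2269.
Posterior: Inv-Gamma(7.8 + 10/2, 10.3 + 3.2269/2) = Inv-Gamma(12.80, 11.91345).
Mode = β/(α+1) = 11.91345/13.80 = 0.8633.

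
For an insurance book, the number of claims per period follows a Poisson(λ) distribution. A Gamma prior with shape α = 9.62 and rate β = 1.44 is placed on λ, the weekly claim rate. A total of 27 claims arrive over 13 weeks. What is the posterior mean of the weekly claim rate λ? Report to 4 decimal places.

With a Gamma(shape α, rate β) prior, the Poisson likelihood is conjugate: the posterior is Gamma(α + ΣXᵢ, β + n).
Posterior: Gamma(α+S, β+n) = Gamma(9.62+27, 1.44+13) = Gamma(36.62, 14.44).
Posterior mean = α/β = 36.62/14.44 = 2.5360.

2.5360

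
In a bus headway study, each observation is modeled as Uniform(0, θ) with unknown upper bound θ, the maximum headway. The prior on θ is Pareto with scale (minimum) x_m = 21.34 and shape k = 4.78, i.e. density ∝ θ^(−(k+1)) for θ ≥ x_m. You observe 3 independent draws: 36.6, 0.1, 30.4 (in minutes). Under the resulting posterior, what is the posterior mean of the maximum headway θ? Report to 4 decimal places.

41.9982

A Pareto(scale x_m, shape k) prior on the upper bound θ of Uniform(0, θ) is conjugate: posterior is Pareto(max(x_m, max xᵢ), k + n).
Sample maximum = 36.6; prior scale x_m = 21.34 → posterior scale = max = 36.60.
Posterior shape = 4.78 + 3 = 7.78.
E[θ|data] = k·x_m/(k−1) = 7.78·36.60/6.78 = 41.9982.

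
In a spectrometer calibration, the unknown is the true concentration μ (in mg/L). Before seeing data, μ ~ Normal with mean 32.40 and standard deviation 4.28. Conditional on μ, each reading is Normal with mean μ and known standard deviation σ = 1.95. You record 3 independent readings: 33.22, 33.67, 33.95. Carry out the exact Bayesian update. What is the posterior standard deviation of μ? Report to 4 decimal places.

For Normal data with known variance σ², a Normal(μ₀, σ₀²) prior on μ is conjugate. Posterior precision = 1/σ₀² + n/σ²; posterior mean is the precision-weighted average of μ₀ and x̄.
σ₀² = 4.28² = 18.3184, σ² = 1.95² = 3.8025; σ² + n·σ₀² = 3.8025 + 3·18.3184 = 58.7577.
Posterior precision = 1/σ₀² + n/σ² = 1/18.3184 + 3/3.8025 = (σ² + n·σ₀²)/(σ₀²σ²) = 58.7577/(18.3184·3.8025); posterior variance σₙ² = σ₀²σ²/(σ² + n·σ₀²) = 18.3184·3.8025/58.7577 = 1.185474.
Posterior SD = √σₙ² = √(18.3184·3.8025/58.7577) = 1.0888.

1.0888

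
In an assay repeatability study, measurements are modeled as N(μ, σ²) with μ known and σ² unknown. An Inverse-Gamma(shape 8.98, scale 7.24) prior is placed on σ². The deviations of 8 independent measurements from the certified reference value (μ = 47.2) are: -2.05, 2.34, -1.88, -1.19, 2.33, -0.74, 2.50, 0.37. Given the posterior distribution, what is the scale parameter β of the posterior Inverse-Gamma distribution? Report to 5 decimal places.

20.73600

With known mean μ and an Inverse-Gamma(α, β) prior on σ², the Normal likelihood is conjugate: posterior is Inv-Gamma(α + n/2, β + Σ(xᵢ−μ)²/2).
Σ(xᵢ−μ)² = (-2.05)² + (2.34)² + (-1.88)² + (-1.19)² + (2.33)² + (-0.74)² + (2.50)² + (0.37)² = 26.9920.
Posterior: Inv-Gamma(8.98 + 8/2, 7.24 + 26.9920/2) = Inv-Gamma(12.98, 20.73600).
Posterior β = 20.73600.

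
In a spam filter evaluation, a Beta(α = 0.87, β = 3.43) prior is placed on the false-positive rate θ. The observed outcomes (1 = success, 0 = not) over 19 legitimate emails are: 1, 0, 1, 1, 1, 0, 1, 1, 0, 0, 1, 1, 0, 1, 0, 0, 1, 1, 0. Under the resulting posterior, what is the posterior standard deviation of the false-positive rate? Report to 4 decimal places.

0.1014

The Beta prior is conjugate to a Binomial/Bernoulli likelihood; the update adds successes to α and failures to β.
Posterior: Beta(α+k, β+n−k) = Beta(0.87+11, 3.43+8) = Beta(11.87, 11.43).
Var = αβ/((α+β)²(α+β+1)) = 11.87·11.43/(23.30²·24.30) = 0.01028440; SD = √0.01028440 = 0.1014.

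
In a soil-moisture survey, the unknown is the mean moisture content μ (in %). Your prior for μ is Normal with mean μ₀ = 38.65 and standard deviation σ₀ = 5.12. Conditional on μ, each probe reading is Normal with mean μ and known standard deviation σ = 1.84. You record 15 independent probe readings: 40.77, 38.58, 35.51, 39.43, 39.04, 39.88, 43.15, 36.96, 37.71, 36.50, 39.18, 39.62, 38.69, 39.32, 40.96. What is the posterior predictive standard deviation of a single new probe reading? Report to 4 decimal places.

1.8998

For Normal data with known variance σ², a Normal(μ₀, σ₀²) prior on μ is conjugate. Posterior precision = 1/σ₀² + n/σ²; posterior mean is the precision-weighted average of μ₀ and x̄.
σ₀² = 5.12² = 26.2144, σ² = 1.84² = 3.3856; σ² + n·σ₀² = 3.3856 + 15·26.2144 = 396.6016.
Posterior precision = 1/σ₀² + n/σ² = 1/26.2144 + 15/3.3856 = (σ² + n·σ₀²)/(σ₀²σ²) = 396.6016/(26.2144·3.3856); posterior variance σₙ² = σ₀²σ²/(σ² + n·σ₀²) = 26.2144·3.3856/396.6016 = 0.223780.
Predictive variance for one new observation = σₙ² + σ² = 26.2144·3.3856/396.6016 + 3.3856 = σ²·(σ₀² + 396.6016)/396.6016 = 3.3856·422.816/396.6016 = 3.609380; SD = √(3.3856·422.816/396.6016) = 1.8998.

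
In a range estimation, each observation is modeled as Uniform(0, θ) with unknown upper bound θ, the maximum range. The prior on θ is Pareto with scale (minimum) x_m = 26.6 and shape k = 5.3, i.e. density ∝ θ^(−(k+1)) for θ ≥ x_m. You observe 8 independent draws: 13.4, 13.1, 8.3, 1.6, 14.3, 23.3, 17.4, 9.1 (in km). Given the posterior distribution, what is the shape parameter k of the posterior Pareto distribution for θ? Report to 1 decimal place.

A Pareto(scale x_m, shape k) prior on the upper bound θ of Uniform(0, θ) is conjugate: posterior is Pareto(max(x_m, max xᵢ), k + n).
Sample maximum = 23.3; prior scale x_m = 26.6 → posterior scale = max = 26.6.
Posterior shape = 5.3 + 8 = 13.3.
Posterior shape k = 13.3.

13.3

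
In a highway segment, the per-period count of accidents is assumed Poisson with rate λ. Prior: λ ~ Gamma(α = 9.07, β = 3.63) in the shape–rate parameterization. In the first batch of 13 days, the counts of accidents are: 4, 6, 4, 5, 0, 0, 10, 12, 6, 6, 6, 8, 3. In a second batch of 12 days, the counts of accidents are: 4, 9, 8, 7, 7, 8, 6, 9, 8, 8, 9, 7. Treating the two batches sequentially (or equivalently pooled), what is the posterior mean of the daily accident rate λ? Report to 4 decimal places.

5.9053

With a Gamma(shape α, rate β) prior, the Poisson likelihood is conjugate: the posterior is Gamma(α + ΣXᵢ, β + n).
Batch 1: sum of counts S = 70 over n = 13 days.
After batch 1: Gamma(α+S, β+n) = Gamma(9.07+70, 3.63+13) = Gamma(79.07, 16.63).
Batch 2: sum of counts S = 90 over n = 12 days.
After batch 2: Gamma(α+S, β+n) = Gamma(79.07+90, 16.63+12) = Gamma(169.07, 28.63).
Posterior mean = α/β = 169.07/28.63 = 5.9053.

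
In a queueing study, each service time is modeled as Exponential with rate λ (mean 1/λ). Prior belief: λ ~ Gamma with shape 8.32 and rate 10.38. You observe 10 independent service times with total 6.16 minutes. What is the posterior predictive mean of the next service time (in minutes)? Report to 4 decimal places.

0.9550

With a Gamma(shape α, rate β) prior on the exponential rate λ, the posterior after n observations with total T = Σxᵢ is Gamma(α+n, β+T).
Posterior: Gamma(8.32+10, 10.38+6.16) = Gamma(18.32, 16.54).
The predictive distribution for the next observation is Lomax; its mean is β/(α−1) = 16.54/17.32 = 0.9550.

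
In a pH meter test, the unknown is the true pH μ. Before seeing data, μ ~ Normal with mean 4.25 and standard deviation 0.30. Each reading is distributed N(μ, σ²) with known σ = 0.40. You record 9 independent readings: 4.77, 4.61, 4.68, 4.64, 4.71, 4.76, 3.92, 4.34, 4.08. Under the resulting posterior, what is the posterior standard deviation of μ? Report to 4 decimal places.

For Normal data with known variance σ², a Normal(μ₀, σ₀²) prior on μ is conjugate. Posterior precision = 1/σ₀² + n/σ²; posterior mean is the precision-weighted average of μ₀ and x̄.
σ₀² = 0.30² = 0.09, σ² = 0.40² = 0.16; σ² + n·σ₀² = 0.16 + 9·0.09 = 0.97.
Posterior precision = 1/σ₀² + n/σ² = 1/0.09 + 9/0.16 = (σ² + n·σ₀²)/(σ₀²σ²) = 0.97/(0.09·0.16); posterior variance σₙ² = σ₀²σ²/(σ² + n·σ₀²) = 0.09·0.16/0.97 = 0.014845.
Posterior SD = √σₙ² = √(0.09·0.16/0.97) = 0.1218.

0.1218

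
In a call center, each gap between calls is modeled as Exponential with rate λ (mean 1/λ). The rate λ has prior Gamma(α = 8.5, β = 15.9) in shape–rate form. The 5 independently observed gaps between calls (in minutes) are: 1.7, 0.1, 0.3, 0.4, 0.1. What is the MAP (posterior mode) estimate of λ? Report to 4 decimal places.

With a Gamma(shape α, rate β) prior on the exponential rate λ, the posterior after n observations with total T = Σxᵢ is Gamma(α+n, β+T).
Sum of observations T = 2.6 minutes; n = 5.
Posterior: Gamma(8.5+5, 15.9+2.6) = Gamma(13.5, 18.5).
Mode = (α−1)/β = 0.6757.

0.6757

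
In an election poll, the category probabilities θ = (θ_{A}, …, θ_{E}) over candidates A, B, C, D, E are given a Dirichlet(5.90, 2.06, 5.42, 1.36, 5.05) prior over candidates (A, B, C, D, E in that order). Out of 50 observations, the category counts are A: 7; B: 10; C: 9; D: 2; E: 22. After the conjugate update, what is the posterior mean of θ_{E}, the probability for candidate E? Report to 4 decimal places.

0.3876

The Dirichlet prior is conjugate to the Multinomial likelihood: each posterior αⱼ = prior αⱼ + observed count nⱼ.
Posterior concentration: (12.90, 12.06, 14.42, 3.36, 27.05), total = 69.79.
E[θ_{E}|data] = α_{E}/Σα = 27.05/69.79 = 0.3876.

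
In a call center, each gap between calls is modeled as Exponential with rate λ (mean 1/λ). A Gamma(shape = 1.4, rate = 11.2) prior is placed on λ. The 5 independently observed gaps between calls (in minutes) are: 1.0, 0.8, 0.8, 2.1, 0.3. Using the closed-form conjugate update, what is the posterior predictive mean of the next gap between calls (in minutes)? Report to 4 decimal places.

3.0000

With a Gamma(shape α, rate β) prior on the exponential rate λ, the posterior after n observations with total T = Σxᵢ is Gamma(α+n, β+T).
Sum of observations T = 5.0 minutes; n = 5.
Posterior: Gamma(1.4+5, 11.2+5.0) = Gamma(6.4, 16.2).
The predictive distribution for the next observation is Lomax; its mean is β/(α−1) = 16.2/5.4 = 3.0000.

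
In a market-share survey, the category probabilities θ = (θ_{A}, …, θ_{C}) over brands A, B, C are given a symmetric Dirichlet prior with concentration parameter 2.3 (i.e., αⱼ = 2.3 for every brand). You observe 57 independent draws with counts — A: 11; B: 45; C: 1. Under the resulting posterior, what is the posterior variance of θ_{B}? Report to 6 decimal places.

The Dirichlet prior is conjugate to the Multinomial likelihood: each posterior αⱼ = prior αⱼ + observed count nⱼ.
Posterior concentration: (13.3, 47.3, 3.3), total = 63.9.
Var[θ_j] = α_j(Σα−α_j)/((Σα)²(Σα+1)) = 47.3·16.6/(63.9²·64.9) = 0.002963.

0.002963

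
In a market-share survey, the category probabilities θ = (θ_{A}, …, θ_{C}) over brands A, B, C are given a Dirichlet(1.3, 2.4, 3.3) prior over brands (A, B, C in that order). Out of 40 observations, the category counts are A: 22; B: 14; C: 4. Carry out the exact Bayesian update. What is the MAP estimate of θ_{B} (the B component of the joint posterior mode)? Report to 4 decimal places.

The Dirichlet prior is conjugate to the Multinomial likelihood: each posterior αⱼ = prior αⱼ + observed count nⱼ.
Posterior concentration: (23.3, 16.4, 7.3), total = 47.0.
Joint mode component: (α_{B}−1)/(Σα−K) = 15.4/44.0 = 0.3500.

0.3500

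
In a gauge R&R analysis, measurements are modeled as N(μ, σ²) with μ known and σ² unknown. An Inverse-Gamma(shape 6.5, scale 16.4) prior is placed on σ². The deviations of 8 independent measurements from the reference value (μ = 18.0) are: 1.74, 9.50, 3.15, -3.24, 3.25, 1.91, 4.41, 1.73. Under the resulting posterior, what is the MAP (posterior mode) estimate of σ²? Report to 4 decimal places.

7.9630

With known mean μ and an Inverse-Gamma(α, β) prior on σ², the Normal likelihood is conjugate: posterior is Inv-Gamma(α + n/2, β + Σ(xᵢ−μ)²/2).
Σ(xᵢ−μ)² = (1.74)² + (9.50)² + (3.15)² + (-3.24)² + (3.25)² + (1.91)² + (4.41)² + (1.73)² = 150.3493.
Posterior: Inv-Gamma(6.5 + 8/2, 16.4 + 150.3493/2) = Inv-Gamma(10.50, 91.57465).
Mode = β/(α+1) = 91.57465/11.50 = 7.9630.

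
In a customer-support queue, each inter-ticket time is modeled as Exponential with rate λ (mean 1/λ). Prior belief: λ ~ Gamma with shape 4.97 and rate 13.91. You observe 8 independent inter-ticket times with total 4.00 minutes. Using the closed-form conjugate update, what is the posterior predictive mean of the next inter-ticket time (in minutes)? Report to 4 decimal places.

With a Gamma(shape α, rate β) prior on the exponential rate λ, the posterior after n observations with total T = Σxᵢ is Gamma(α+n, β+T).
Posterior: Gamma(4.97+8, 13.91+4.00) = Gamma(12.97, 17.91).
The predictive distribution for the next observation is Lomax; its mean is β/(α−1) = 17.91/11.97 = 1.4962.

1.4962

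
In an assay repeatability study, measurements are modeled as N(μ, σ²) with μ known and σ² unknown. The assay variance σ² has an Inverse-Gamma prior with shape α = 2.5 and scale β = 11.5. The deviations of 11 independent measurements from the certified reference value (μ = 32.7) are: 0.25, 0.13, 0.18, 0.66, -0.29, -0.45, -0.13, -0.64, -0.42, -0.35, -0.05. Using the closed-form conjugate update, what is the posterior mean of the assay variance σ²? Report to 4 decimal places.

With known mean μ and an Inverse-Gamma(α, β) prior on σ², the Normal likelihood is conjugate: posterior is Inv-Gamma(α + n/2, β + Σ(xᵢ−μ)²/2).
Σ(xᵢ−μ)² = (0.25)² + (0.13)² + (0.18)² + (0.66)² + (-0.29)² + (-0.45)² + (-0.13)² + (-0.64)² + (-0.42)² + (-0.35)² + (-0.05)² = 1.5619.
Posterior: Inv-Gamma(2.5 + 11/2, 11.5 + 1.5619/2) = Inv-Gamma(8.00, 12.28095).
E[σ²|data] = β/(α−1) = 12.28095/7.00 = 1.7544.

1.7544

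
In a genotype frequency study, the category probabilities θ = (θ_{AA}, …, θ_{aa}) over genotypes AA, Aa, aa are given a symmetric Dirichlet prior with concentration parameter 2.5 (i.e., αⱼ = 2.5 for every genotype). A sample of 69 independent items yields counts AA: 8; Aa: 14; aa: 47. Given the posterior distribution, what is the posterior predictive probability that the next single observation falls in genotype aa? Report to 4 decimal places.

0.6471

The Dirichlet prior is conjugate to the Multinomial likelihood: each posterior αⱼ = prior αⱼ + observed count nⱼ.
Posterior concentration: (10.5, 16.5, 49.5), total = 76.5.
P(next = aa | data) = α_{aa}/Σα = 0.6471.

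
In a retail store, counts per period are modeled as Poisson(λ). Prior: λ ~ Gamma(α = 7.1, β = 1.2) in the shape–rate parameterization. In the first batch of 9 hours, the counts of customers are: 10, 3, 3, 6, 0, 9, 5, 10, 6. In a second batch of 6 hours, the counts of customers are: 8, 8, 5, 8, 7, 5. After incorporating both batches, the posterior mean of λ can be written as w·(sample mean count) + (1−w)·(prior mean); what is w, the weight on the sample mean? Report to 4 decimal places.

With a Gamma(shape α, rate β) prior, the Poisson likelihood is conjugate: the posterior is Gamma(α + ΣXᵢ, β + n).
Total number of hours: n = 9 + 6 = 15.
Posterior mean = (α₀+S)/(β₀+n) = [n/(β₀+n)]·(S/n) + [β₀/(β₀+n)]·(α₀/β₀), so only n and β₀ enter the weight.
Weight on data w = n/(β₀+n) = 15/(1.2+15) = 15/16.2 = 0.9259.

0.9259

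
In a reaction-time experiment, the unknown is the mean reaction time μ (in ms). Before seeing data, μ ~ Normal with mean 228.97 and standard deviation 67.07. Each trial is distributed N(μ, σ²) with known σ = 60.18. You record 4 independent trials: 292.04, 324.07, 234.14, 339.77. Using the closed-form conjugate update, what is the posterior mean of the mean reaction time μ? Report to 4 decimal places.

For Normal data with known variance σ², a Normal(μ₀, σ₀²) prior on μ is conjugate. Posterior precision = 1/σ₀² + n/σ²; posterior mean is the precision-weighted average of μ₀ and x̄.
Σxᵢ = 292.04 + 324.07 + 234.14 + 339.77 = 1190.02, so n·x̄ = 1190.02.
σ₀² = 67.07² = 4498.3849, σ² = 60.18² = 3621.6324; σ² + n·σ₀² = 3621.6324 + 4·4498.3849 = 21615.172.
Posterior mean = (μ₀/σ₀² + n·x̄/σ²)/(1/σ₀² + n/σ²) = (σ²·μ₀ + σ₀²·n·x̄)/(σ² + n·σ₀²) = (3621.6324·228.97 + 4498.3849·1190.02)/21615.172 = 6182413.169326/21615.172 = 286.0219.

286.0219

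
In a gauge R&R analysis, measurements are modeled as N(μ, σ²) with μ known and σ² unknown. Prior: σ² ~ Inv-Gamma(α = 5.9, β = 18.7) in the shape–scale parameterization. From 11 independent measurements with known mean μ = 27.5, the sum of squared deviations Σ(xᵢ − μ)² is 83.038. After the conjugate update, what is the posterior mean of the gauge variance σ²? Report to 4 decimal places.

5.7903

With known mean μ and an Inverse-Gamma(α, β) prior on σ², the Normal likelihood is conjugate: posterior is Inv-Gamma(α + n/2, β + Σ(xᵢ−μ)²/2).
Posterior: Inv-Gamma(5.9 + 11/2, 18.7 + 83.038/2) = Inv-Gamma(11.40, 60.2190).
E[σ²|data] = β/(α−1) = 60.2190/10.40 = 5.7903.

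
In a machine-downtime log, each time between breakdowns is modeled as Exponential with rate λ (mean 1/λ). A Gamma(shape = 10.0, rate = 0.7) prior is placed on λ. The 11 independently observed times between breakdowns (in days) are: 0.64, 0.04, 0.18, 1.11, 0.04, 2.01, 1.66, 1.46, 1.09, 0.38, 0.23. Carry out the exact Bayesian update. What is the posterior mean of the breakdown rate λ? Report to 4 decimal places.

2.2013

With a Gamma(shape α, rate β) prior on the exponential rate λ, the posterior after n observations with total T = Σxᵢ is Gamma(α+n, β+T).
Sum of observations T = 8.84 days; n = 11.
Posterior: Gamma(10.0+11, 0.7+8.84) = Gamma(21.0, 9.54).
Posterior mean of λ = α/β = 21.0/9.54 = 2.2013.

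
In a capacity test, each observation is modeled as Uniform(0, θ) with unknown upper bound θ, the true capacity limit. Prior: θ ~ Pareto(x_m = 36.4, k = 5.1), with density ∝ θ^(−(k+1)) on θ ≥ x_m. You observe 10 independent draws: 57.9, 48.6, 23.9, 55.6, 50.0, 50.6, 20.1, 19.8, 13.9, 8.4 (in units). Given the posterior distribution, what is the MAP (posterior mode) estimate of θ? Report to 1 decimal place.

57.9

A Pareto(scale x_m, shape k) prior on the upper bound θ of Uniform(0, θ) is conjugate: posterior is Pareto(max(x_m, max xᵢ), k + n).
Sample maximum = 57.9; prior scale x_m = 36.4 → posterior scale = max = 57.9.
Posterior shape = 5.1 + 10 = 15.1.
The Pareto density is decreasing on [x_m, ∞), so the mode is x_m = 57.9.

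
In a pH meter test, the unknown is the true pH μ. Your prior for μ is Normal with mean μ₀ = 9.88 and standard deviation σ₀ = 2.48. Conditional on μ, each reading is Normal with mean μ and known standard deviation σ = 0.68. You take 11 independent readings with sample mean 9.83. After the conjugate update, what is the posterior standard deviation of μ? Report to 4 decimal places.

For Normal data with known variance σ², a Normal(μ₀, σ₀²) prior on μ is conjugate. Posterior precision = 1/σ₀² + n/σ²; posterior mean is the precision-weighted average of μ₀ and x̄.
σ₀² = 2.48² = 6.1504, σ² = 0.68² = 0.4624; σ² + n·σ₀² = 0.4624 + 11·6.1504 = 68.1168.
Posterior precision = 1/σ₀² + n/σ² = 1/6.1504 + 11/0.4624 = (σ² + n·σ₀²)/(σ₀²σ²) = 68.1168/(6.1504·0.4624); posterior variance σₙ² = σ₀²σ²/(σ² + n·σ₀²) = 6.1504·0.4624/68.1168 = 0.041751.
Posterior SD = √σₙ² = √(6.1504·0.4624/68.1168) = 0.2043.

0.2043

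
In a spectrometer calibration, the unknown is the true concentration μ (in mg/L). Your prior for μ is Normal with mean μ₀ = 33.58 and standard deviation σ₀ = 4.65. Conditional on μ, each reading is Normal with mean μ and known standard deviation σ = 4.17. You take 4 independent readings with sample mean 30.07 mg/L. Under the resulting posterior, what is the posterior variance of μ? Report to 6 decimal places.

3.619517

For Normal data with known variance σ², a Normal(μ₀, σ₀²) prior on μ is conjugate. Posterior precision = 1/σ₀² + n/σ²; posterior mean is the precision-weighted average of μ₀ and x̄.
σ₀² = 4.65² = 21.6225, σ² = 4.17² = 17.3889; σ² + n·σ₀² = 17.3889 + 4·21.6225 = 103.8789.
Posterior precision = 1/σ₀² + n/σ² = 1/21.6225 + 4/17.3889 = (σ² + n·σ₀²)/(σ₀²σ²) = 103.8789/(21.6225·17.3889); posterior variance σₙ² = σ₀²σ²/(σ² + n·σ₀²) = 21.6225·17.3889/103.8789 = 3.619517.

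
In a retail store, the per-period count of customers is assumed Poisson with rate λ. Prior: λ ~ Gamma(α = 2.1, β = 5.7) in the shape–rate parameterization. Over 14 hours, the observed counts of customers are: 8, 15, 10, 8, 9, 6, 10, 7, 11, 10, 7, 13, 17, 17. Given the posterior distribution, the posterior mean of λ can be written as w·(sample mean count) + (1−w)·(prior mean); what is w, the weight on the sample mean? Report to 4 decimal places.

0.7107

With a Gamma(shape α, rate β) prior, the Poisson likelihood is conjugate: the posterior is Gamma(α + ΣXᵢ, β + n).
Posterior mean = (α₀+S)/(β₀+n) = [n/(β₀+n)]·(S/n) + [β₀/(β₀+n)]·(α₀/β₀), so only n and β₀ enter the weight.
Weight on data w = n/(β₀+n) = 14/(5.7+14) = 14/19.7 = 0.7107.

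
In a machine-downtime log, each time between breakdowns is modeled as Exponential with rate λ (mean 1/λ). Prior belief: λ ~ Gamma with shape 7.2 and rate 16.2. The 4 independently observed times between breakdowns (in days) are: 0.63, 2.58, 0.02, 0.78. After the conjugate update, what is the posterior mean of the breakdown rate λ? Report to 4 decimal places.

0.5542

With a Gamma(shape α, rate β) prior on the exponential rate λ, the posterior after n observations with total T = Σxᵢ is Gamma(α+n, β+T).
Sum of observations T = 4.01 days; n = 4.
Posterior: Gamma(7.2+4, 16.2+4.01) = Gamma(11.2, 20.21).
Posterior mean of λ = α/β = 11.2/20.21 = 0.5542.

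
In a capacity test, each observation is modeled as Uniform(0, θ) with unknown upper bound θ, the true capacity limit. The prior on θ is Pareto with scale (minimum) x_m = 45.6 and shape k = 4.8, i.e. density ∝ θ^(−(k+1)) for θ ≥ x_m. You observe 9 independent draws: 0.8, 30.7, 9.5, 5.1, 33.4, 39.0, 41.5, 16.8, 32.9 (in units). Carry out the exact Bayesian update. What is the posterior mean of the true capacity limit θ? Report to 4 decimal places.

A Pareto(scale x_m, shape k) prior on the upper bound θ of Uniform(0, θ) is conjugate: posterior is Pareto(max(x_m, max xᵢ), k + n).
Sample maximum = 41.5; prior scale x_m = 45.6 → posterior scale = max = 45.6.
Posterior shape = 4.8 + 9 = 13.8.
E[θ|data] = k·x_m/(k−1) = 13.8·45.6/12.8 = 49.1625.

49.1625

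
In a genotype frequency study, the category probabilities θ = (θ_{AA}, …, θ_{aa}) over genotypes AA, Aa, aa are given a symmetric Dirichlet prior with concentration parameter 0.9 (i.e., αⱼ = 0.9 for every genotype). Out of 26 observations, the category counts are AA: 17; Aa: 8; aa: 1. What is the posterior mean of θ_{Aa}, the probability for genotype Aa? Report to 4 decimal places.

The Dirichlet prior is conjugate to the Multinomial likelihood: each posterior αⱼ = prior αⱼ + observed count nⱼ.
Posterior concentration: (17.9, 8.9, 1.9), total = 28.7.
E[θ_{Aa}|data] = α_{Aa}/Σα = 8.9/28.7 = 0.3101.

0.3101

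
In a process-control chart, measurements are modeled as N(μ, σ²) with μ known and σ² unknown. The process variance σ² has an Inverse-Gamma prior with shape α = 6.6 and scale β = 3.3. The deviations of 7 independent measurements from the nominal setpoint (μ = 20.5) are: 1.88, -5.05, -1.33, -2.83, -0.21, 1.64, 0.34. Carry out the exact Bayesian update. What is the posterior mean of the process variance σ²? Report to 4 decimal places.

2.6519

With known mean μ and an Inverse-Gamma(α, β) prior on σ², the Normal likelihood is conjugate: posterior is Inv-Gamma(α + n/2, β + Σ(xᵢ−μ)²/2).
Σ(xᵢ−μ)² = (1.88)² + (-5.05)² + (-1.33)² + (-2.83)² + (-0.21)² + (1.64)² + (0.34)² = 41.6640.
Posterior: Inv-Gamma(6.6 + 7/2, 3.3 + 41.6640/2) = Inv-Gamma(10.10, 24.13200).
E[σ²|data] = β/(α−1) = 24.13200/9.10 = 2.6519.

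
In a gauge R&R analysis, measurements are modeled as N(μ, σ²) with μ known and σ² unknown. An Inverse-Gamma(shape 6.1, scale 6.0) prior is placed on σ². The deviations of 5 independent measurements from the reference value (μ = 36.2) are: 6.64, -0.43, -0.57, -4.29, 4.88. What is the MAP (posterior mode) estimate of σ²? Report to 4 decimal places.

5.1468

With known mean μ and an Inverse-Gamma(α, β) prior on σ², the Normal likelihood is conjugate: posterior is Inv-Gamma(α + n/2, β + Σ(xᵢ−μ)²/2).
Σ(xᵢ−μ)² = (6.64)² + (-0.43)² + (-0.57)² + (-4.29)² + (4.88)² = 86.8179.
Posterior: Inv-Gamma(6.1 + 5/2, 6.0 + 86.8179/2) = Inv-Gamma(8.60, 49.40895).
Mode = β/(α+1) = 49.40895/9.60 = 5.1468.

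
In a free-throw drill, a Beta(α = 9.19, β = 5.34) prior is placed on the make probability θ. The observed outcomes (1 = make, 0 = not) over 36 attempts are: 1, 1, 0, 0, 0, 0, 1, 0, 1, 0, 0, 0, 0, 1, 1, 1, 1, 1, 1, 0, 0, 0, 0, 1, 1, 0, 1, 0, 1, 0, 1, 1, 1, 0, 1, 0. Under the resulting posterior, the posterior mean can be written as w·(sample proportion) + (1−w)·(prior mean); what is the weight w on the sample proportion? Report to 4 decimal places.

0.7124

The Beta prior is conjugate to a Binomial/Bernoulli likelihood; the update adds successes to α and failures to β.
Posterior mean = (α₀+k)/(α₀+β₀+n) = [n/(α₀+β₀+n)]·(k/n) + [(α₀+β₀)/(α₀+β₀+n)]·α₀/(α₀+β₀), so only n and the prior enter the weight.
The weight on the data is w = n/(α₀+β₀+n) = 36/(9.19+5.34+36) = 36/50.53 = 0.7124.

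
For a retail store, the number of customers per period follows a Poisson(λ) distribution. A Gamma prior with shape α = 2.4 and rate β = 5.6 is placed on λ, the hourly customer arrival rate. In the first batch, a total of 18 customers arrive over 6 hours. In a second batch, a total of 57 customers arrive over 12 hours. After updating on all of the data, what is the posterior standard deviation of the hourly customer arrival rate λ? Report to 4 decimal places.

0.3728

With a Gamma(shape α, rate β) prior, the Poisson likelihood is conjugate: the posterior is Gamma(α + ΣXᵢ, β + n).
After batch 1: Gamma(α+S, β+n) = Gamma(2.4+18, 5.6+6) = Gamma(20.4, 11.6).
After batch 2: Gamma(α+S, β+n) = Gamma(20.4+57, 11.6+12) = Gamma(77.4, 23.6).
SD = √α/β = √77.4/23.6 = 0.3728.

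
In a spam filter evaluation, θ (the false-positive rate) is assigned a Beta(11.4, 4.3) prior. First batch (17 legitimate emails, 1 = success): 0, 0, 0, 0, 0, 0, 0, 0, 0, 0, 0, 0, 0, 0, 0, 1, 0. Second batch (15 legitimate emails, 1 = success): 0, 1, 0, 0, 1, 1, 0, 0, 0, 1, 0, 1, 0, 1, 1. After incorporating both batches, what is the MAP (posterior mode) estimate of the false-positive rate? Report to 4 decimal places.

0.4026

The Beta prior is conjugate to a Binomial/Bernoulli likelihood; the update adds successes to α and failures to β.
After batch 1: Beta(11.4+1, 4.3+16) = Beta(12.4, 20.3).
After batch 2: Beta(12.4+7, 20.3+8) = Beta(19.4, 28.3).
Mode of Beta(a,b) for a,b>1 is (a−1)/(a+b−2) = 18.4/45.7 = 0.4026.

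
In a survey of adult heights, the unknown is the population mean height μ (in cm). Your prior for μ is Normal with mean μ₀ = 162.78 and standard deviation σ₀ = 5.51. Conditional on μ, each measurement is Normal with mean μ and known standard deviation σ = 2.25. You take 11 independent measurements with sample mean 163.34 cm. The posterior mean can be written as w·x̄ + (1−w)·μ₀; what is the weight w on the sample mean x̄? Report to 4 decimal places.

0.9851

For Normal data with known variance σ², a Normal(μ₀, σ₀²) prior on μ is conjugate. Posterior precision = 1/σ₀² + n/σ²; posterior mean is the precision-weighted average of μ₀ and x̄.
σ₀² = 5.51² = 30.3601, σ² = 2.25² = 5.0625. Prior precision 1/σ₀² = 1/30.3601; data precision n/σ² = 11/5.0625.
w = (n/σ²)/(1/σ₀² + n/σ²) = n·σ₀²/(σ² + n·σ₀²) = 11·30.3601/(5.0625 + 11·30.3601) = 333.9611/339.0236 = 0.9851.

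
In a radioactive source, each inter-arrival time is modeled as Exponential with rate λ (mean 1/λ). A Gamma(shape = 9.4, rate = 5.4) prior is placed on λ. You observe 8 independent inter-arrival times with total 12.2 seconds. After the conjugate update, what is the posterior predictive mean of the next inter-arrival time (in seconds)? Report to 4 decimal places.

With a Gamma(shape α, rate β) prior on the exponential rate λ, the posterior after n observations with total T = Σxᵢ is Gamma(α+n, β+T).
Posterior: Gamma(9.4+8, 5.4+12.2) = Gamma(17.4, 17.6).
The predictive distribution for the next observation is Lomax; its mean is β/(α−1) = 17.6/16.4 = 1.0732.

1.0732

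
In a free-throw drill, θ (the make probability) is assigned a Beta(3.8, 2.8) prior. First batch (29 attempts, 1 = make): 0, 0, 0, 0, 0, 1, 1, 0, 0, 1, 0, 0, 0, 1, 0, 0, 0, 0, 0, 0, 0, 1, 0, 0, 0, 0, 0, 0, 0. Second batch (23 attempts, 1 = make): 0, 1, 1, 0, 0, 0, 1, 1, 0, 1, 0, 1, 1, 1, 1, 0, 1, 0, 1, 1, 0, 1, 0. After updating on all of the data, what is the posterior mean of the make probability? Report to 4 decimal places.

0.3720

The Beta prior is conjugate to a Binomial/Bernoulli likelihood; the update adds successes to α and failures to β.
After batch 1: Beta(3.8+5, 2.8+24) = Beta(8.8, 26.8).
After batch 2: Beta(8.8+13, 26.8+10) = Beta(21.8, 36.8).
Posterior mean = α/(α+β) = 21.8/58.6 = 0.3720.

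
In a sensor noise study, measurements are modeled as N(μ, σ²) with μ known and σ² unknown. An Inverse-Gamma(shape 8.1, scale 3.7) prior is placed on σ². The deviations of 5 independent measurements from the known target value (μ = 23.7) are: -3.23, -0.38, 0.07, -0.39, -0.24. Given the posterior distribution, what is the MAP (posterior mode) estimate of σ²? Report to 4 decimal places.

0.7841

With known mean μ and an Inverse-Gamma(α, β) prior on σ², the Normal likelihood is conjugate: posterior is Inv-Gamma(α + n/2, β + Σ(xᵢ−μ)²/2).
Σ(xᵢ−μ)² = (-3.23)² + (-0.38)² + (0.07)² + (-0.39)² + (-0.24)² = 10.7919.
Posterior: Inv-Gamma(8.1 + 5/2, 3.7 + 10.7919/2) = Inv-Gamma(10.60, 9.09595).
Mode = β/(α+1) = 9.09595/11.60 = 0.7841.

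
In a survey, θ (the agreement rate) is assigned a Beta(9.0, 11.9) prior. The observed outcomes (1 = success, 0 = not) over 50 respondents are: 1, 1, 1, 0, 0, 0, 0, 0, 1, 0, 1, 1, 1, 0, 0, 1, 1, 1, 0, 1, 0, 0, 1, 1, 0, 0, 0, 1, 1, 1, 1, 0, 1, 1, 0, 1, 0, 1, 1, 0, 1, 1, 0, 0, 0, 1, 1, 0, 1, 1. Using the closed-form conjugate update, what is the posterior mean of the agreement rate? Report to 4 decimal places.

The Beta prior is conjugate to a Binomial/Bernoulli likelihood; the update adds successes to α and failures to β.
Posterior: Beta(α+k, β+n−k) = Beta(9.0+28, 11.9+22) = Beta(37.0, 33.9).
Posterior mean = α/(α+β) = 37.0/70.9 = 0.5219.

0.5219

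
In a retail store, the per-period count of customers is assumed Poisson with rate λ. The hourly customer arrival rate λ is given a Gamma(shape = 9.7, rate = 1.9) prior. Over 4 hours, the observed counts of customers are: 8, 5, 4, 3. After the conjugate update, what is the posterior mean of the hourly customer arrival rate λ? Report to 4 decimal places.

5.0339

With a Gamma(shape α, rate β) prior, the Poisson likelihood is conjugate: the posterior is Gamma(α + ΣXᵢ, β + n).
Sum of counts S = 20 over n = 4 hours.
Posterior: Gamma(α+S, β+n) = Gamma(9.7+20, 1.9+4) = Gamma(29.7, 5.9).
Posterior mean = α/β = 29.7/5.9 = 5.0339.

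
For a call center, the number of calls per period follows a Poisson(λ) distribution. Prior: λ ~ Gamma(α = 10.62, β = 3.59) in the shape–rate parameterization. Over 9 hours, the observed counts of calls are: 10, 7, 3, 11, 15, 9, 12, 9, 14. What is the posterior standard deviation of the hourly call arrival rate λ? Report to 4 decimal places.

With a Gamma(shape α, rate β) prior, the Poisson likelihood is conjugate: the posterior is Gamma(α + ΣXᵢ, β + n).
Sum of counts S = 90 over n = 9 hours.
Posterior: Gamma(α+S, β+n) = Gamma(10.62+90, 3.59+9) = Gamma(100.62, 12.59).
SD = √α/β = √100.62/12.59 = 0.7967.

0.7967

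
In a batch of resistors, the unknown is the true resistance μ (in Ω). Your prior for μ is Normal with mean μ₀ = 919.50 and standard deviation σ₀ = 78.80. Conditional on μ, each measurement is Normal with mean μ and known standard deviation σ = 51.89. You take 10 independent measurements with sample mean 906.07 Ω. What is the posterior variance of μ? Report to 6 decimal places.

For Normal data with known variance σ², a Normal(μ₀, σ₀²) prior on μ is conjugate. Posterior precision = 1/σ₀² + n/σ²; posterior mean is the precision-weighted average of μ₀ and x̄.
σ₀² = 78.80² = 6209.44, σ² = 51.89² = 2692.5721; σ² + n·σ₀² = 2692.5721 + 10·6209.44 = 64786.9721.
Posterior precision = 1/σ₀² + n/σ² = 1/6209.44 + 10/2692.5721 = (σ² + n·σ₀²)/(σ₀²σ²) = 64786.9721/(6209.44·2692.5721); posterior variance σₙ² = σ₀²σ²/(σ² + n·σ₀²) = 6209.44·2692.5721/64786.9721 = 258.066774.

258.066774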